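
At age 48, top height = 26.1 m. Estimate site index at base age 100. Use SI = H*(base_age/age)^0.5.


Formula: SI = H_dom * (base_age / age)^0.5
Age ratio = 100 / 48 = 2.08333
sqrt(age_ratio) = 1.44338
SI = 26.1 * 1.44338 = 37.7 m

37.7


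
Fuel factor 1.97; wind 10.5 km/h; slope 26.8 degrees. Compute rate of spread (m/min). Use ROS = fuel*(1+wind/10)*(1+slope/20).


Formula: ROS = fuel * (1 + wind/10) * (1 + slope/20)
Wind factor = 1 + 10.5/10 = 2.05
Slope factor = 1 + 26.8/20 = 2.34
ROS = 1.97 * 2.05 * 2.34 = 9.45 m/min

9.45


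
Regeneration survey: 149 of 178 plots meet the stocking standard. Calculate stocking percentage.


Formula: Stocking % = stocked plots / total plots * 100
Stocking = 149 / 178 * 100
Stocking = 0.8371 * 100 = 83.7%

83.7


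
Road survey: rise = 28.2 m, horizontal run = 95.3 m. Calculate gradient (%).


Formula: Gradient = rise / run * 100
Gradient = 28.2 / 95.3 * 100 = 29.6%

29.6


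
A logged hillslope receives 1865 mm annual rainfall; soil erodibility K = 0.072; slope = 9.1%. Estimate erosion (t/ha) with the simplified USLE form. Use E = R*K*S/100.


Formula: E = R * K * S / 100  (simplified USLE)
R * K = 1865 * 0.072 = 134.28
E = 134.28 * 9.1 / 100 = 12.22 t/ha

12.22


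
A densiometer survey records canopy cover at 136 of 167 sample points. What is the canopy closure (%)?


Formula: Canopy closure = covered points / total points * 100
Closure = 136 / 167 * 100
Closure = 0.8144 * 100 = 81.4%

81.4


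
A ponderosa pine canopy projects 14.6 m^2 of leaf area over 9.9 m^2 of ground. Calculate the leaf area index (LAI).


Formula: LAI = total leaf area / ground area  (dimensionless)
LAI = 14.6 m^2 / 9.9 m^2
LAI = 1.47

1.47


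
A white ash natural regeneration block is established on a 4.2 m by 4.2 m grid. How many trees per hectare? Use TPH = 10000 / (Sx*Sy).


Formula: TPH = 10000 m^2/ha / (spacing_x * spacing_y)
Area per tree = 4.2 m * 4.2 m = 17.64 m^2
TPH = 10000 / 17.64 = 567 trees/ha

567


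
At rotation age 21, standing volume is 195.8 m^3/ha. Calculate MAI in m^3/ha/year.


Formula: MAI = Total Volume / Stand Age
MAI = 195.8 m^3/ha / 21 years
MAI = 9.32 m^3/ha/year

9.32


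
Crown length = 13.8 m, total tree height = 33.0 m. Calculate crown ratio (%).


Formula: Crown Ratio = (Crown Length / Total Height) * 100
CR = (13.8 m / 33.0 m) * 100
CR = 0.4182 * 100 = 41.8%

41.8


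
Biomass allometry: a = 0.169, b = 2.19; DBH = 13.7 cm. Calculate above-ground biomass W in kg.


Formula: W = a * DBH^b  (allometric power law)
DBH^b = 13.7^2.19 = 308.6157
W = 0.169 * 308.6157 = 52.2 kg

52.2


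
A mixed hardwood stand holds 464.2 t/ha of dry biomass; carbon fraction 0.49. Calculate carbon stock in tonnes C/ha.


Formula: Carbon Stock = Biomass * Carbon Fraction
C = 464.2 t/ha * 0.49
C = 227.5 t C/ha

227.5


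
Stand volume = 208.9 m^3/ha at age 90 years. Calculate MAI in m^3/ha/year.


Formula: MAI = Total Volume / Stand Age
MAI = 208.9 m^3/ha / 90 years
MAI = 2.32 m^3/ha/year

2.32


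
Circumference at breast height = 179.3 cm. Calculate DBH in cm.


Formula: DBH = C / pi
DBH = 179.3 / pi
pi = 3.14159...
DBH = 57.1 cm

57.1


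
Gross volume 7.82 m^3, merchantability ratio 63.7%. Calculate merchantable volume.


Formula: MV = V_total * (merchantable_pct / 100)
Merchantable fraction = 63.7% / 100 = 0.637
MV = 7.82 m^3 * 0.637 = 4.981 m^3

4.981


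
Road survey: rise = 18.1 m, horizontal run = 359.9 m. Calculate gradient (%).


Formula: Gradient = rise / run * 100
Gradient = 18.1 / 359.9 * 100 = 5.0%

5.0


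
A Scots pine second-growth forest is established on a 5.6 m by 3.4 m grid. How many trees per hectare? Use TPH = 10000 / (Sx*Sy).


Formula: TPH = 10000 m^2/ha / (spacing_x * spacing_y)
Area per tree = 5.6 m * 3.4 m = 19.04 m^2
TPH = 10000 / 19.04 = 525 trees/ha

525


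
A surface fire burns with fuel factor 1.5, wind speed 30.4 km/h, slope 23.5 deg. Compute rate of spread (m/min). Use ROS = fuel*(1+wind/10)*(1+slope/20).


Formula: ROS = fuel * (1 + wind/10) * (1 + slope/20)
Wind factor = 1 + 30.4/10 = 4.04
Slope factor = 1 + 23.5/20 = 2.175
ROS = 1.5 * 4.04 * 2.175 = 13.18 m/min

13.18


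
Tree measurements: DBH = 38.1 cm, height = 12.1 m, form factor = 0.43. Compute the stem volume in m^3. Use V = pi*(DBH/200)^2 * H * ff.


Formula: V = pi * (DBH/200)^2 * H * ff
Radius = DBH/200 = 38.1/200 = 0.1905 m
Radius^2 = 0.1905^2 = 0.03629025 m^2
V = pi * 0.03629025 * 12.1 * 0.43
V = 0.593 m^3

0.593


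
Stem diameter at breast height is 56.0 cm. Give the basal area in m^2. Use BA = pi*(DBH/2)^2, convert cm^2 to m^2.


Formula: BA = pi * (DBH/2)^2 / 10000  (cm^2 to m^2)
Radius = DBH/2 = 56.0/2 = 28.0 cm
BA = pi * 28.0^2 / 10000
   = 2463.0086 cm^2 / 10000
   = 0.2463 m^2

0.2463


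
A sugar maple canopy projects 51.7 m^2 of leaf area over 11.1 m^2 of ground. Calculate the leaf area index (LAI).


Formula: LAI = total leaf area / ground area  (dimensionless)
LAI = 51.7 m^2 / 11.1 m^2
LAI = 4.66

4.66


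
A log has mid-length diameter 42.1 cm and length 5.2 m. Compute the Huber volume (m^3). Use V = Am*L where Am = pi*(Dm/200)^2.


Huber: V = Am * L,  Am = pi*(Dm/200)^2
Am = pi*(42.1/200)^2 = 0.139205 m^2
V = 0.139205*5.2 = 0.7239 m^3

0.7239


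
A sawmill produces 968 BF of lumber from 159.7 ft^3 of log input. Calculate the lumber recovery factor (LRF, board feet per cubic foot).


Formula: LRF = Lumber Output (BF) / Log Input (ft^3)
LRF = 968 BF / 159.7 ft^3
LRF = 6.06 BF/ft^3

6.06


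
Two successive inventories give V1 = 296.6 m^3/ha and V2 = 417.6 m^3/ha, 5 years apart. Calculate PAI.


Formula: PAI = (V_T2 - V_T1) / (T2 - T1)
Volume increment = 417.6 - 296.6 = 121.0 m^3/ha
PAI = 121.0 / 5 = 24.2 m^3/ha/year

24.2


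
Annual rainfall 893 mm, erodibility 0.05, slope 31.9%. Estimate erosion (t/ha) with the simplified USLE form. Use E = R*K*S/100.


Formula: E = R * K * S / 100  (simplified USLE)
R * K = 893 * 0.05 = 44.65
E = 44.65 * 31.9 / 100 = 14.24 t/ha

14.24


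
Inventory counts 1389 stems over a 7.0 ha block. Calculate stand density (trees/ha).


Formula: Stand Density = N_trees / Area_ha
Density = 1389 trees / 7.0 ha
Density = 198 trees/ha

198


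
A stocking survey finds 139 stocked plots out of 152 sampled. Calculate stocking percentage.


Formula: Stocking % = stocked plots / total plots * 100
Stocking = 139 / 152 * 100
Stocking = 0.9145 * 100 = 91.4%

91.4


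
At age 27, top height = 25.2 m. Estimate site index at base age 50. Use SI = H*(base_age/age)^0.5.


Formula: SI = H_dom * (base_age / age)^0.5
Age ratio = 50 / 27 = 1.85185
sqrt(age_ratio) = 1.36083
SI = 25.2 * 1.36083 = 34.3 m

34.3


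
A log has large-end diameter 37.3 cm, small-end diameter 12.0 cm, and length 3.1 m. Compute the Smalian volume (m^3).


Smalian: V = (A1 + A2)/2 * L,  A = pi*(D/200)^2
A1 = pi*(37.3/200)^2 = 0.109272 m^2
A2 = pi*(12.0/200)^2 = 0.01131 m^2
V = (0.109272+0.01131)/2*3.1 = 0.1869 m^3

0.1869


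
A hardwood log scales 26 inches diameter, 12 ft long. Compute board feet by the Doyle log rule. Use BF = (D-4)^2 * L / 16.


Doyle: BF = (D - 4)^2 * L / 16
Adjusted diameter = 26 - 4 = 22 in
(D-4)^2 = 22^2 = 484
BF = 484 * 12 / 16 = 363 BF

363


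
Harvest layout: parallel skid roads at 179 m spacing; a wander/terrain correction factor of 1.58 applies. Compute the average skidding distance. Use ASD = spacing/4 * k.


Formula: ASD = (spacing / 4) * correction
Uncorrected distance = spacing / 4 = 179 / 4 = 44.75 m
ASD = 44.75 * 1.58 = 71 m

71


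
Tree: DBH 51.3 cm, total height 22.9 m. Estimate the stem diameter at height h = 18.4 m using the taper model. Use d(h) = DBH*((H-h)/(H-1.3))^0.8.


Taper: d(h) = DBH * ((H - h) / (H - 1.3))^0.8
Numerator = H - h = 22.9 - 18.4 = 4.5 m
Denominator = H - 1.3 = 22.9 - 1.3 = 21.6 m
Ratio = 4.5 / 21.6 = 0.20833
d = 51.3 * 0.20833^0.8 = 14.6 cm

14.6


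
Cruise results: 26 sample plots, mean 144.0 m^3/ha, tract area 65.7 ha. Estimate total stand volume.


Formula: Total Volume = Mean Volume per ha * Total Area
Total Volume = 144.0 m^3/ha * 65.7 ha
Total Volume = 9461 m^3

9461


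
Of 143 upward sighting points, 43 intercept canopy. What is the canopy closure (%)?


Formula: Canopy closure = covered points / total points * 100
Closure = 43 / 143 * 100
Closure = 0.3007 * 100 = 30.1%

30.1


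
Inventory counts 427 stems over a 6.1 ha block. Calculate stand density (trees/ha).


Formula: Stand Density = N_trees / Area_ha
Density = 427 trees / 6.1 ha
Density = 70 trees/ha

70


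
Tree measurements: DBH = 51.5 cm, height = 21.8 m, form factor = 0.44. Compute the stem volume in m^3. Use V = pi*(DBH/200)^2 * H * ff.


Formula: V = pi * (DBH/200)^2 * H * ff
Radius = DBH/200 = 51.5/200 = 0.2575 m
Radius^2 = 0.2575^2 = 0.06630625 m^2
V = pi * 0.06630625 * 21.8 * 0.44
V = 1.998 m^3

1.998


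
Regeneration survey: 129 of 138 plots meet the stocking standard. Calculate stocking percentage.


Formula: Stocking % = stocked plots / total plots * 100
Stocking = 129 / 138 * 100
Stocking = 0.9348 * 100 = 93.5%

93.5


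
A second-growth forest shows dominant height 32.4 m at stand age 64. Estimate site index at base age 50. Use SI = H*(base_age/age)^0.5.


Formula: SI = H_dom * (base_age / age)^0.5
Age ratio = 50 / 64 = 0.78125
sqrt(age_ratio) = 0.88388
SI = 32.4 * 0.88388 = 28.6 m

28.6


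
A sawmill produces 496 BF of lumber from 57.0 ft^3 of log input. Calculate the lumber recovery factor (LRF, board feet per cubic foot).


Formula: LRF = Lumber Output (BF) / Log Input (ft^3)
LRF = 496 BF / 57.0 ft^3
LRF = 8.7 BF/ft^3

8.7


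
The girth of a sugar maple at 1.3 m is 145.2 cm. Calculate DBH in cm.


Formula: DBH = C / pi
DBH = 145.2 / pi
pi = 3.14159...
DBH = 46.2 cm

46.2


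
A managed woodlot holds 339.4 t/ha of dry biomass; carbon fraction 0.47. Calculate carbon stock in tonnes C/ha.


Formula: Carbon Stock = Biomass * Carbon Fraction
C = 339.4 t/ha * 0.47
C = 159.5 t C/ha

159.5


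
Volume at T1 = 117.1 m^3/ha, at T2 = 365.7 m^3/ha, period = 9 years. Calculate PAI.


Formula: PAI = (V_T2 - V_T1) / (T2 - T1)
Volume increment = 365.7 - 117.1 = 248.6 m^3/ha
PAI = 248.6 / 9 = 27.62 m^3/ha/year

27.62


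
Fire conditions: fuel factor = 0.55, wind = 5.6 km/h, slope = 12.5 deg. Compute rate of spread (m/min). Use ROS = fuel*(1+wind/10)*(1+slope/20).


Formula: ROS = fuel * (1 + wind/10) * (1 + slope/20)
Wind factor = 1 + 5.6/10 = 1.56
Slope factor = 1 + 12.5/20 = 1.625
ROS = 0.55 * 1.56 * 1.625 = 1.39 m/min

1.39


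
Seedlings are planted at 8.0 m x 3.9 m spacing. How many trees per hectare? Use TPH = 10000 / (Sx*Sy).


Formula: TPH = 10000 m^2/ha / (spacing_x * spacing_y)
Area per tree = 8.0 m * 3.9 m = 31.2 m^2
TPH = 10000 / 31.2 = 321 trees/ha

321


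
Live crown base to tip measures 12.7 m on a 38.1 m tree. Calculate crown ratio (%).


Formula: Crown Ratio = (Crown Length / Total Height) * 100
CR = (12.7 m / 38.1 m) * 100
CR = 0.3333 * 100 = 33.3%

33.3


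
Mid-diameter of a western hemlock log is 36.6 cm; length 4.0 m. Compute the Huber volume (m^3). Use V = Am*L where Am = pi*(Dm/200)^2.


Huber: V = Am * L,  Am = pi*(Dm/200)^2
Am = pi*(36.6/200)^2 = 0.105209 m^2
V = 0.105209*4.0 = 0.4208 m^3

0.4208


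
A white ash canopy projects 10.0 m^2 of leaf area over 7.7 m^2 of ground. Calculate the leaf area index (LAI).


Formula: LAI = total leaf area / ground area  (dimensionless)
LAI = 10.0 m^2 / 7.7 m^2
LAI = 1.3

1.3


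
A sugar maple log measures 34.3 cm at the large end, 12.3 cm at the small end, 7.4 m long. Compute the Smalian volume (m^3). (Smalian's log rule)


Smalian: V = (A1 + A2)/2 * L,  A = pi*(D/200)^2
A1 = pi*(34.3/200)^2 = 0.092401 m^2
A2 = pi*(12.3/200)^2 = 0.011882 m^2
V = (0.092401+0.011882)/2*7.4 = 0.3858 m^3

0.3858


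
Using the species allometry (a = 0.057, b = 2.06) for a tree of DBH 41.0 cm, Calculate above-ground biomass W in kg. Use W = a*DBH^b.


Formula: W = a * DBH^b  (allometric power law)
DBH^b = 41.0^2.06 = 2100.5583
W = 0.057 * 2100.5583 = 119.7 kg

119.7


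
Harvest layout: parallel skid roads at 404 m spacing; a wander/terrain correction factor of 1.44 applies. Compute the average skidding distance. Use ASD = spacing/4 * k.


Formula: ASD = (spacing / 4) * correction
Uncorrected distance = spacing / 4 = 404 / 4 = 101 m
ASD = 101 * 1.44 = 145 m

145


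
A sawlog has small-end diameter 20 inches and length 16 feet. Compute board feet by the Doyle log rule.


Doyle: BF = (D - 4)^2 * L / 16
Adjusted diameter = 20 - 4 = 16 in
(D-4)^2 = 16^2 = 256
BF = 256 * 16 / 16 = 256 BF

256


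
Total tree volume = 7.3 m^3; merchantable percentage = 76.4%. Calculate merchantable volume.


Formula: MV = V_total * (merchantable_pct / 100)
Merchantable fraction = 76.4% / 100 = 0.764
MV = 7.3 m^3 * 0.764 = 5.577 m^3

5.577


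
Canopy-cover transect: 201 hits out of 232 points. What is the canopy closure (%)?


Formula: Canopy closure = covered points / total points * 100
Closure = 201 / 232 * 100
Closure = 0.8664 * 100 = 86.6%

86.6


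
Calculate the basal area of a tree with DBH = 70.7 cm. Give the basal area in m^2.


Formula: BA = pi * (DBH/2)^2 / 10000  (cm^2 to m^2)
Radius = DBH/2 = 70.7/2 = 35.35 cm
BA = pi * 35.35^2 / 10000
   = 3925.8049 cm^2 / 10000
   = 0.3926 m^2

0.3926


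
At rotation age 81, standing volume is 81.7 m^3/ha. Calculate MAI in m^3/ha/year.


Formula: MAI = Total Volume / Stand Age
MAI = 81.7 m^3/ha / 81 years
MAI = 1.01 m^3/ha/year

1.01


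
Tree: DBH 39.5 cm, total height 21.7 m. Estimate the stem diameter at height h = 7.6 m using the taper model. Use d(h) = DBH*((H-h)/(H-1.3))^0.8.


Taper: d(h) = DBH * ((H - h) / (H - 1.3))^0.8
Numerator = H - h = 21.7 - 7.6 = 14.1 m
Denominator = H - 1.3 = 21.7 - 1.3 = 20.4 m
Ratio = 14.1 / 20.4 = 0.69118
d = 39.5 * 0.69118^0.8 = 29.4 cm

29.4


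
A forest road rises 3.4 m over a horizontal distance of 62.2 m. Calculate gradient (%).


Formula: Gradient = rise / run * 100
Gradient = 3.4 / 62.2 * 100 = 5.5%

5.5


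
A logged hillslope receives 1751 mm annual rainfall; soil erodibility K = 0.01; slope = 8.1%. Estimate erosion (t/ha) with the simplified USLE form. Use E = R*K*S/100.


Formula: E = R * K * S / 100  (simplified USLE)
R * K = 1751 * 0.01 = 17.51
E = 17.51 * 8.1 / 100 = 1.42 t/ha

1.42


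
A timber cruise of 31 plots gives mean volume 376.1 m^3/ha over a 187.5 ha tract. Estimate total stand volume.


Formula: Total Volume = Mean Volume per ha * Total Area
Total Volume = 376.1 m^3/ha * 187.5 ha
Total Volume = 70519 m^3

70519


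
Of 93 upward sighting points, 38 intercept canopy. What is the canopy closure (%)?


Formula: Canopy closure = covered points / total points * 100
Closure = 38 / 93 * 100
Closure = 0.4086 * 100 = 40.9%

40.9


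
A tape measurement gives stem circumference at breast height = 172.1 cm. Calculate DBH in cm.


Formula: DBH = C / pi
DBH = 172.1 / pi
pi = 3.14159...
DBH = 54.8 cm

54.8


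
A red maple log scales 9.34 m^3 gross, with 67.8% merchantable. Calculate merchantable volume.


Formula: MV = V_total * (merchantable_pct / 100)
Merchantable fraction = 67.8% / 100 = 0.678
MV = 9.34 m^3 * 0.678 = 6.333 m^3

6.333


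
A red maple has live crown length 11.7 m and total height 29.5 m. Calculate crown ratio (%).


Formula: Crown Ratio = (Crown Length / Total Height) * 100
CR = (11.7 m / 29.5 m) * 100
CR = 0.3966 * 100 = 39.7%

39.7


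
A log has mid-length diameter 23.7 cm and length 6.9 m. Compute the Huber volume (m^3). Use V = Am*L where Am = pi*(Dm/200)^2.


Huber: V = Am * L,  Am = pi*(Dm/200)^2
Am = pi*(23.7/200)^2 = 0.044115 m^2
V = 0.044115*6.9 = 0.3044 m^3

0.3044


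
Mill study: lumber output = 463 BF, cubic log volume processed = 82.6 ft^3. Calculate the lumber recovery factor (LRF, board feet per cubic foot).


Formula: LRF = Lumber Output (BF) / Log Input (ft^3)
LRF = 463 BF / 82.6 ft^3
LRF = 5.61 BF/ft^3

5.61


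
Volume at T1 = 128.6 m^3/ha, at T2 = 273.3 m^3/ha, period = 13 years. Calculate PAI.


Formula: PAI = (V_T2 - V_T1) / (T2 - T1)
Volume increment = 273.3 - 128.6 = 144.7 m^3/ha
PAI = 144.7 / 13 = 11.13 m^3/ha/year

11.13


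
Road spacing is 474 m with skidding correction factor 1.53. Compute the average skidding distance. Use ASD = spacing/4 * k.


Formula: ASD = (spacing / 4) * correction
Uncorrected distance = spacing / 4 = 474 / 4 = 118.5 m
ASD = 118.5 * 1.53 = 181 m

181


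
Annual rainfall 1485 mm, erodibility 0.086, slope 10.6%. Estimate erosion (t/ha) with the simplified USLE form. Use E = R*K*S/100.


Formula: E = R * K * S / 100  (simplified USLE)
R * K = 1485 * 0.086 = 127.71
E = 127.71 * 10.6 / 100 = 13.54 t/ha

13.54


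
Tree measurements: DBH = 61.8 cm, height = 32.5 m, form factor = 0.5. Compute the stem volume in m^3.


Formula: V = pi * (DBH/200)^2 * H * ff
Radius = DBH/200 = 61.8/200 = 0.309 m
Radius^2 = 0.309^2 = 0.095481 m^2
V = pi * 0.095481 * 32.5 * 0.5
V = 4.874 m^3

4.874


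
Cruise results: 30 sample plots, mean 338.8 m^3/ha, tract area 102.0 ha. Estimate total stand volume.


Formula: Total Volume = Mean Volume per ha * Total Area
Total Volume = 338.8 m^3/ha * 102.0 ha
Total Volume = 34558 m^3

34558


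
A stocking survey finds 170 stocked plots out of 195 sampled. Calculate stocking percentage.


Formula: Stocking % = stocked plots / total plots * 100
Stocking = 170 / 195 * 100
Stocking = 0.8718 * 100 = 87.2%

87.2


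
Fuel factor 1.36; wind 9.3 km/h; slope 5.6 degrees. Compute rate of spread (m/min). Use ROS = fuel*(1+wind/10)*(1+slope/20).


Formula: ROS = fuel * (1 + wind/10) * (1 + slope/20)
Wind factor = 1 + 9.3/10 = 1.93
Slope factor = 1 + 5.6/20 = 1.28
ROS = 1.36 * 1.93 * 1.28 = 3.36 m/min

3.36


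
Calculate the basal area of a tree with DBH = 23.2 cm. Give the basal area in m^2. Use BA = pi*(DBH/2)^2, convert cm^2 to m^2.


Formula: BA = pi * (DBH/2)^2 / 10000  (cm^2 to m^2)
Radius = DBH/2 = 23.2/2 = 11.6 cm
BA = pi * 11.6^2 / 10000
   = 422.7327 cm^2 / 10000
   = 0.0423 m^2

0.0423


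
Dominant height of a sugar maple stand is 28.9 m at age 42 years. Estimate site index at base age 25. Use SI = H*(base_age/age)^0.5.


Formula: SI = H_dom * (base_age / age)^0.5
Age ratio = 25 / 42 = 0.59524
sqrt(age_ratio) = 0.77152
SI = 28.9 * 0.77152 = 22.3 m

22.3


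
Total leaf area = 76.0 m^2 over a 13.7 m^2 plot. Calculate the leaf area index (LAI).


Formula: LAI = total leaf area / ground area  (dimensionless)
LAI = 76.0 m^2 / 13.7 m^2
LAI = 5.55

5.55


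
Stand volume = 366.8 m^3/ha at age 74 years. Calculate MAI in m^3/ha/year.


Formula: MAI = Total Volume / Stand Age
MAI = 366.8 m^3/ha / 74 years
MAI = 4.96 m^3/ha/year

4.96


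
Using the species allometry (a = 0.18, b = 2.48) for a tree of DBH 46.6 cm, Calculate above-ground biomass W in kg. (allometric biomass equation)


Formula: W = a * DBH^b  (allometric power law)
DBH^b = 46.6^2.48 = 13727.6777
W = 0.18 * 13727.6777 = 2471.0 kg

2471.0


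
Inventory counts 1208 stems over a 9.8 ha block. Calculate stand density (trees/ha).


Formula: Stand Density = N_trees / Area_ha
Density = 1208 trees / 9.8 ha
Density = 123 trees/ha

123


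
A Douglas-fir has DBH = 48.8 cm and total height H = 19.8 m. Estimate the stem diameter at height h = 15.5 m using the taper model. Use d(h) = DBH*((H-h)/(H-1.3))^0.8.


Taper: d(h) = DBH * ((H - h) / (H - 1.3))^0.8
Numerator = H - h = 19.8 - 15.5 = 4.3 m
Denominator = H - 1.3 = 19.8 - 1.3 = 18.5 m
Ratio = 4.3 / 18.5 = 0.23243
d = 48.8 * 0.23243^0.8 = 15.2 cm

15.2


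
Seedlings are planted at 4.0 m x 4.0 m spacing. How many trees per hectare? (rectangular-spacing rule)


Formula: TPH = 10000 m^2/ha / (spacing_x * spacing_y)
Area per tree = 4.0 m * 4.0 m = 16.0 m^2
TPH = 10000 / 16.0 = 625 trees/ha

625


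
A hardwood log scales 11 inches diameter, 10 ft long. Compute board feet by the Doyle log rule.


Doyle: BF = (D - 4)^2 * L / 16
Adjusted diameter = 11 - 4 = 7 in
(D-4)^2 = 7^2 = 49
BF = 49 * 10 / 16 = 31 BF

31


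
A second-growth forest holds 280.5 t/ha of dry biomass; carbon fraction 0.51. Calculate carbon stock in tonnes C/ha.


Formula: Carbon Stock = Biomass * Carbon Fraction
C = 280.5 t/ha * 0.51
C = 143.1 t C/ha

143.1


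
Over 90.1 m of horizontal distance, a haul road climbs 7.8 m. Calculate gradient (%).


Formula: Gradient = rise / run * 100
Gradient = 7.8 / 90.1 * 100 = 8.7%

8.7


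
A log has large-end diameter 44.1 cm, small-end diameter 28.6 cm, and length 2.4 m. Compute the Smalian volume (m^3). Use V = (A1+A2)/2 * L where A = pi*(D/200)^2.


Smalian: V = (A1 + A2)/2 * L,  A = pi*(D/200)^2
A1 = pi*(44.1/200)^2 = 0.152745 m^2
A2 = pi*(28.6/200)^2 = 0.064242 m^2
V = (0.152745+0.064242)/2*2.4 = 0.2604 m^3

0.2604


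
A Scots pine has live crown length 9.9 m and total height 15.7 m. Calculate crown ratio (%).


Formula: Crown Ratio = (Crown Length / Total Height) * 100
CR = (9.9 m / 15.7 m) * 100
CR = 0.6306 * 100 = 63.1%

63.1


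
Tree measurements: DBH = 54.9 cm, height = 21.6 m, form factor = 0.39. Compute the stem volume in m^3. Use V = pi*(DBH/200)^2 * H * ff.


Formula: V = pi * (DBH/200)^2 * H * ff
Radius = DBH/200 = 54.9/200 = 0.2745 m
Radius^2 = 0.2745^2 = 0.07535025 m^2
V = pi * 0.07535025 * 21.6 * 0.39
V = 1.994 m^3

1.994


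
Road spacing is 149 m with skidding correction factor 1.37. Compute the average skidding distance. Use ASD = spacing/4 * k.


Formula: ASD = (spacing / 4) * correction
Uncorrected distance = spacing / 4 = 149 / 4 = 37.25 m
ASD = 37.25 * 1.37 = 51 m

51


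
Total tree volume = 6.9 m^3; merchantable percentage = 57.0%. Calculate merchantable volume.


Formula: MV = V_total * (merchantable_pct / 100)
Merchantable fraction = 57.0% / 100 = 0.57
MV = 6.9 m^3 * 0.57 = 3.933 m^3

3.933


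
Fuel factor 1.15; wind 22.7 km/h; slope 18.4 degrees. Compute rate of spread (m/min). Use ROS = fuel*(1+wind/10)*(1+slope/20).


Formula: ROS = fuel * (1 + wind/10) * (1 + slope/20)
Wind factor = 1 + 22.7/10 = 3.27
Slope factor = 1 + 18.4/20 = 1.92
ROS = 1.15 * 3.27 * 1.92 = 7.22 m/min

7.22


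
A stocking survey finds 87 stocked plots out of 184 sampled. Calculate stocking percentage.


Formula: Stocking % = stocked plots / total plots * 100
Stocking = 87 / 184 * 100
Stocking = 0.4728 * 100 = 47.3%

47.3


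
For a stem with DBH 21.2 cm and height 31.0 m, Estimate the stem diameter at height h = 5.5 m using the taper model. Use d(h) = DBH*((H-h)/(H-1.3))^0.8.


Taper: d(h) = DBH * ((H - h) / (H - 1.3))^0.8
Numerator = H - h = 31.0 - 5.5 = 25.5 m
Denominator = H - 1.3 = 31.0 - 1.3 = 29.7 m
Ratio = 25.5 / 29.7 = 0.85859
d = 21.2 * 0.85859^0.8 = 18.8 cm

18.8


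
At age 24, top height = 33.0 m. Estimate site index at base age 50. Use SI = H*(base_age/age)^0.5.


Formula: SI = H_dom * (base_age / age)^0.5
Age ratio = 50 / 24 = 2.08333
sqrt(age_ratio) = 1.44338
SI = 33.0 * 1.44338 = 47.6 m

47.6


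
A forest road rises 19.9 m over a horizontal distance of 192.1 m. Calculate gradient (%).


Formula: Gradient = rise / run * 100
Gradient = 19.9 / 192.1 * 100 = 10.4%

10.4


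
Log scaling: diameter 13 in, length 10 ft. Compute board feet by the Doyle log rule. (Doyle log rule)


Doyle: BF = (D - 4)^2 * L / 16
Adjusted diameter = 13 - 4 = 9 in
(D-4)^2 = 9^2 = 81
BF = 81 * 10 / 16 = 51 BF

51


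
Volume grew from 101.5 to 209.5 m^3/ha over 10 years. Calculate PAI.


Formula: PAI = (V_T2 - V_T1) / (T2 - T1)
Volume increment = 209.5 - 101.5 = 108.0 m^3/ha
PAI = 108.0 / 10 = 10.8 m^3/ha/year

10.8


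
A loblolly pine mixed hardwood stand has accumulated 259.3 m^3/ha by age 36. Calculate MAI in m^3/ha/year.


Formula: MAI = Total Volume / Stand Age
MAI = 259.3 m^3/ha / 36 years
MAI = 7.2 m^3/ha/year

7.2


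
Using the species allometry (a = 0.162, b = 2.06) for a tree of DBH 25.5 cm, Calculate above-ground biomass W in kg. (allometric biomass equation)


Formula: W = a * DBH^b  (allometric power law)
DBH^b = 25.5^2.06 = 789.7193
W = 0.162 * 789.7193 = 127.9 kg

127.9


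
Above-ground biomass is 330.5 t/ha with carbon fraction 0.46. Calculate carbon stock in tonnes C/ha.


Formula: Carbon Stock = Biomass * Carbon Fraction
C = 330.5 t/ha * 0.46
C = 152.0 t C/ha

152.0


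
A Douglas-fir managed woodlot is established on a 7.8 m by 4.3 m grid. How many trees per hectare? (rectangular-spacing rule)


Formula: TPH = 10000 m^2/ha / (spacing_x * spacing_y)
Area per tree = 7.8 m * 4.3 m = 33.54 m^2
TPH = 10000 / 33.54 = 298 trees/ha

298


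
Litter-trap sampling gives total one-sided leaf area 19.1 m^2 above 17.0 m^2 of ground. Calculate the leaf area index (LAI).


Formula: LAI = total leaf area / ground area  (dimensionless)
LAI = 19.1 m^2 / 17.0 m^2
LAI = 1.12

1.12


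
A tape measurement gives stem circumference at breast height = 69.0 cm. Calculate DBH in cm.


Formula: DBH = C / pi
DBH = 69.0 / pi
pi = 3.14159...
DBH = 22.0 cm

22.0


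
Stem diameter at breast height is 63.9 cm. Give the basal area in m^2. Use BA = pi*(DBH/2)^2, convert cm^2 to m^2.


Formula: BA = pi * (DBH/2)^2 / 10000  (cm^2 to m^2)
Radius = DBH/2 = 63.9/2 = 31.95 cm
BA = pi * 31.95^2 / 10000
   = 3206.9456 cm^2 / 10000
   = 0.3207 m^2

0.3207


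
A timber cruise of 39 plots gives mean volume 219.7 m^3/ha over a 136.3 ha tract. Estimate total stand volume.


Formula: Total Volume = Mean Volume per ha * Total Area
Total Volume = 219.7 m^3/ha * 136.3 ha
Total Volume = 29945 m^3

29945


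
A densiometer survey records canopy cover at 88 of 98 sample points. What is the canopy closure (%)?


Formula: Canopy closure = covered points / total points * 100
Closure = 88 / 98 * 100
Closure = 0.898 * 100 = 89.8%

89.8


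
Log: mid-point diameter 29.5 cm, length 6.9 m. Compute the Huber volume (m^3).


Huber: V = Am * L,  Am = pi*(Dm/200)^2
Am = pi*(29.5/200)^2 = 0.068349 m^2
V = 0.068349*6.9 = 0.4716 m^3

0.4716


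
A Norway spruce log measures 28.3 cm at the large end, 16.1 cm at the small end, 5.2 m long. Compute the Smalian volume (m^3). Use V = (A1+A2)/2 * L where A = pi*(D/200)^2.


Smalian: V = (A1 + A2)/2 * L,  A = pi*(D/200)^2
A1 = pi*(28.3/200)^2 = 0.062902 m^2
A2 = pi*(16.1/200)^2 = 0.020358 m^2
V = (0.062902+0.020358)/2*5.2 = 0.2165 m^3

0.2165


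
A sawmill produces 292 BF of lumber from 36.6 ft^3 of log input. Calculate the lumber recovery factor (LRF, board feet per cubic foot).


Formula: LRF = Lumber Output (BF) / Log Input (ft^3)
LRF = 292 BF / 36.6 ft^3
LRF = 7.98 BF/ft^3

7.98


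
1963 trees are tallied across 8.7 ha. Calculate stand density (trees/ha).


Formula: Stand Density = N_trees / Area_ha
Density = 1963 trees / 8.7 ha
Density = 226 trees/ha

226


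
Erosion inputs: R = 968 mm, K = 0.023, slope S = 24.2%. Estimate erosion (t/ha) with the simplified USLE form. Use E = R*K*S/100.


Formula: E = R * K * S / 100  (simplified USLE)
R * K = 968 * 0.023 = 22.264
E = 22.264 * 24.2 / 100 = 5.39 t/ha

5.39


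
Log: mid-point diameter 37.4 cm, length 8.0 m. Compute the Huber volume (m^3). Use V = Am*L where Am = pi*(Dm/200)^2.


Huber: V = Am * L,  Am = pi*(Dm/200)^2
Am = pi*(37.4/200)^2 = 0.109858 m^2
V = 0.109858*8.0 = 0.8789 m^3

0.8789


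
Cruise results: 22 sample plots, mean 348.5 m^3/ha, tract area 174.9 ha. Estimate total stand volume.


Formula: Total Volume = Mean Volume per ha * Total Area
Total Volume = 348.5 m^3/ha * 174.9 ha
Total Volume = 60953 m^3

60953


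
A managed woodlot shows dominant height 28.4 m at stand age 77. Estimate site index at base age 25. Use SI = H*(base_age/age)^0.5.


Formula: SI = H_dom * (base_age / age)^0.5
Age ratio = 25 / 77 = 0.32468
sqrt(age_ratio) = 0.5698
SI = 28.4 * 0.5698 = 16.2 m

16.2


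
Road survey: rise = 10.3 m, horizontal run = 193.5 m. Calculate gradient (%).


Formula: Gradient = rise / run * 100
Gradient = 10.3 / 193.5 * 100 = 5.3%

5.3


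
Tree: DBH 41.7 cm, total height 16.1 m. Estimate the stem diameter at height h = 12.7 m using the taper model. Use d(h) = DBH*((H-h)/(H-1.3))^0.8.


Taper: d(h) = DBH * ((H - h) / (H - 1.3))^0.8
Numerator = H - h = 16.1 - 12.7 = 3.4 m
Denominator = H - 1.3 = 16.1 - 1.3 = 14.8 m
Ratio = 3.4 / 14.8 = 0.22973
d = 41.7 * 0.22973^0.8 = 12.9 cm

12.9


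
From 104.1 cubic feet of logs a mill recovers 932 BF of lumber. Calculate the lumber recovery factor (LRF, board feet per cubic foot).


Formula: LRF = Lumber Output (BF) / Log Input (ft^3)
LRF = 932 BF / 104.1 ft^3
LRF = 8.95 BF/ft^3

8.95


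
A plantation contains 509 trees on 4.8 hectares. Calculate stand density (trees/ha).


Formula: Stand Density = N_trees / Area_ha
Density = 509 trees / 4.8 ha
Density = 106 trees/ha

106


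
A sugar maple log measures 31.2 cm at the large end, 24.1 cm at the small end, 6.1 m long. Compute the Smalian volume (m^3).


Smalian: V = (A1 + A2)/2 * L,  A = pi*(D/200)^2
A1 = pi*(31.2/200)^2 = 0.076454 m^2
A2 = pi*(24.1/200)^2 = 0.045617 m^2
V = (0.076454+0.045617)/2*6.1 = 0.3723 m^3

0.3723


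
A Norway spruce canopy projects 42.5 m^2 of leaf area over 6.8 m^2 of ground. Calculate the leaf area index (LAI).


Formula: LAI = total leaf area / ground area  (dimensionless)
LAI = 42.5 m^2 / 6.8 m^2
LAI = 6.25

6.25


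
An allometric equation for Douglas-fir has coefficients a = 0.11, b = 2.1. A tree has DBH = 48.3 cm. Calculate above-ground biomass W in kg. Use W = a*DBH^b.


Formula: W = a * DBH^b  (allometric power law)
DBH^b = 48.3^2.1 = 3437.8662
W = 0.11 * 3437.8662 = 378.2 kg

378.2


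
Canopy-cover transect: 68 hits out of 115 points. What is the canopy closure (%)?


Formula: Canopy closure = covered points / total points * 100
Closure = 68 / 115 * 100
Closure = 0.5913 * 100 = 59.1%

59.1


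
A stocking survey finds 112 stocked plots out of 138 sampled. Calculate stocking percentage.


Formula: Stocking % = stocked plots / total plots * 100
Stocking = 112 / 138 * 100
Stocking = 0.8116 * 100 = 81.2%

81.2


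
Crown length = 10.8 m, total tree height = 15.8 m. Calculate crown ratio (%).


Formula: Crown Ratio = (Crown Length / Total Height) * 100
CR = (10.8 m / 15.8 m) * 100
CR = 0.6835 * 100 = 68.4%

68.4


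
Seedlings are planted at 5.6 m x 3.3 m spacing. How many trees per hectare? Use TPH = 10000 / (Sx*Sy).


Formula: TPH = 10000 m^2/ha / (spacing_x * spacing_y)
Area per tree = 5.6 m * 3.3 m = 18.48 m^2
TPH = 10000 / 18.48 = 541 trees/ha

541


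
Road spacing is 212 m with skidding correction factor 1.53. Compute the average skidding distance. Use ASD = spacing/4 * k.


Formula: ASD = (spacing / 4) * correction
Uncorrected distance = spacing / 4 = 212 / 4 = 53 m
ASD = 53 * 1.53 = 81 m

81


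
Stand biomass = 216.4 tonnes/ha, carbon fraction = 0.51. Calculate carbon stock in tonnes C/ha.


Formula: Carbon Stock = Biomass * Carbon Fraction
C = 216.4 t/ha * 0.51
C = 110.4 t C/ha

110.4


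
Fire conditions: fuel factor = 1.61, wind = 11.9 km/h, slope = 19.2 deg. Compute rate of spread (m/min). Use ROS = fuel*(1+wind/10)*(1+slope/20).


Formula: ROS = fuel * (1 + wind/10) * (1 + slope/20)
Wind factor = 1 + 11.9/10 = 2.19
Slope factor = 1 + 19.2/20 = 1.96
ROS = 1.61 * 2.19 * 1.96 = 6.91 m/min

6.91


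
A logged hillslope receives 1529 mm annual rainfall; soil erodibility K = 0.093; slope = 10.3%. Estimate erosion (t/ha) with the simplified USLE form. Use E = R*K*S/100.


Formula: E = R * K * S / 100  (simplified USLE)
R * K = 1529 * 0.093 = 142.197
E = 142.197 * 10.3 / 100 = 14.65 t/ha

14.65


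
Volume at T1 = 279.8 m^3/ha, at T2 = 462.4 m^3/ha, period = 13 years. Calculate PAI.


Formula: PAI = (V_T2 - V_T1) / (T2 - T1)
Volume increment = 462.4 - 279.8 = 182.6 m^3/ha
PAI = 182.6 / 13 = 14.05 m^3/ha/year

14.05


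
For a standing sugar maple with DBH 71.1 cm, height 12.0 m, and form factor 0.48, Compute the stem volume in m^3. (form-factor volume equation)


Formula: V = pi * (DBH/200)^2 * H * ff
Radius = DBH/200 = 71.1/200 = 0.3555 m
Radius^2 = 0.3555^2 = 0.12638025 m^2
V = pi * 0.12638025 * 12.0 * 0.48
V = 2.287 m^3

2.287


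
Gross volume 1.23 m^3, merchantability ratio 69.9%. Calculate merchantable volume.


Formula: MV = V_total * (merchantable_pct / 100)
Merchantable fraction = 69.9% / 100 = 0.699
MV = 1.23 m^3 * 0.699 = 0.86 m^3

0.86


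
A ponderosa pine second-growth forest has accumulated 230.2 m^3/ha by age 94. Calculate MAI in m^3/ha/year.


Formula: MAI = Total Volume / Stand Age
MAI = 230.2 m^3/ha / 94 years
MAI = 2.45 m^3/ha/year

2.45


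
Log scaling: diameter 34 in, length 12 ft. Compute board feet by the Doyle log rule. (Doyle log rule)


Doyle: BF = (D - 4)^2 * L / 16
Adjusted diameter = 34 - 4 = 30 in
(D-4)^2 = 30^2 = 900
BF = 900 * 12 / 16 = 675 BF

675


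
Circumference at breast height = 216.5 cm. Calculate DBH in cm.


Formula: DBH = C / pi
DBH = 216.5 / pi
pi = 3.14159...
DBH = 68.9 cm

68.9


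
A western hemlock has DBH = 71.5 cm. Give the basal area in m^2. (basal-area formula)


Formula: BA = pi * (DBH/2)^2 / 10000  (cm^2 to m^2)
Radius = DBH/2 = 71.5/2 = 35.75 cm
BA = pi * 35.75^2 / 10000
   = 4015.1518 cm^2 / 10000
   = 0.4015 m^2

0.4015


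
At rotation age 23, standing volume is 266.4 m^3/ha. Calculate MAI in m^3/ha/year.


Formula: MAI = Total Volume / Stand Age
MAI = 266.4 m^3/ha / 23 years
MAI = 11.58 m^3/ha/year

11.58


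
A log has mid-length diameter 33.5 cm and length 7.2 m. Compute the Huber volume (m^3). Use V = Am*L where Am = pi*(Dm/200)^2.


Huber: V = Am * L,  Am = pi*(Dm/200)^2
Am = pi*(33.5/200)^2 = 0.088141 m^2
V = 0.088141*7.2 = 0.6346 m^3

0.6346


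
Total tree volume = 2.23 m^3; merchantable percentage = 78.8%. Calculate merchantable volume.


Formula: MV = V_total * (merchantable_pct / 100)
Merchantable fraction = 78.8% / 100 = 0.788
MV = 2.23 m^3 * 0.788 = 1.757 m^3

1.757


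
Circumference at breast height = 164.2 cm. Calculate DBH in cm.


Formula: DBH = C / pi
DBH = 164.2 / pi
pi = 3.14159...
DBH = 52.3 cm

52.3


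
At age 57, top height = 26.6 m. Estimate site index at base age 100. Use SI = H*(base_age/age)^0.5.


Formula: SI = H_dom * (base_age / age)^0.5
Age ratio = 100 / 57 = 1.75439
sqrt(age_ratio) = 1.32453
SI = 26.6 * 1.32453 = 35.2 m

35.2


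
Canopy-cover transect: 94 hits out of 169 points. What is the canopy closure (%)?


Formula: Canopy closure = covered points / total points * 100
Closure = 94 / 169 * 100
Closure = 0.5562 * 100 = 55.6%

55.6


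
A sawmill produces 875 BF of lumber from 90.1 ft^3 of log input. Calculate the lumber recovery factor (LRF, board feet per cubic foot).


Formula: LRF = Lumber Output (BF) / Log Input (ft^3)
LRF = 875 BF / 90.1 ft^3
LRF = 9.71 BF/ft^3

9.71


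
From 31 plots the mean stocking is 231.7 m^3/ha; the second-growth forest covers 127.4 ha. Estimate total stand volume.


Formula: Total Volume = Mean Volume per ha * Total Area
Total Volume = 231.7 m^3/ha * 127.4 ha
Total Volume = 29519 m^3

29519


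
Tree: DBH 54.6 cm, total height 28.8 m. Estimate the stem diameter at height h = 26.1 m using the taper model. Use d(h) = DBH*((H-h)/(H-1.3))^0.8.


Taper: d(h) = DBH * ((H - h) / (H - 1.3))^0.8
Numerator = H - h = 28.8 - 26.1 = 2.7 m
Denominator = H - 1.3 = 28.8 - 1.3 = 27.5 m
Ratio = 2.7 / 27.5 = 0.09818
d = 54.6 * 0.09818^0.8 = 8.5 cm

8.5


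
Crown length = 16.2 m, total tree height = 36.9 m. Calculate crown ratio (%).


Formula: Crown Ratio = (Crown Length / Total Height) * 100
CR = (16.2 m / 36.9 m) * 100
CR = 0.439 * 100 = 43.9%

43.9


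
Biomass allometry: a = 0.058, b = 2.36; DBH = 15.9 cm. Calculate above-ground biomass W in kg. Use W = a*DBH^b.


Formula: W = a * DBH^b  (allometric power law)
DBH^b = 15.9^2.36 = 684.3798
W = 0.058 * 684.3798 = 39.7 kg

39.7


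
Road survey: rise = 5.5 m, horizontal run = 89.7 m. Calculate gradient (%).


Formula: Gradient = rise / run * 100
Gradient = 5.5 / 89.7 * 100 = 6.1%

6.1


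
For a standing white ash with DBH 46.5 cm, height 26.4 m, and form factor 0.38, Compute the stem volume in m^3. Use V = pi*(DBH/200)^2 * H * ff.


Formula: V = pi * (DBH/200)^2 * H * ff
Radius = DBH/200 = 46.5/200 = 0.2325 m
Radius^2 = 0.2325^2 = 0.05405625 m^2
V = pi * 0.05405625 * 26.4 * 0.38
V = 1.704 m^3

1.704


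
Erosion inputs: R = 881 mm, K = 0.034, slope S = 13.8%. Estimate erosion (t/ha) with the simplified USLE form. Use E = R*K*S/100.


Formula: E = R * K * S / 100  (simplified USLE)
R * K = 881 * 0.034 = 29.954
E = 29.954 * 13.8 / 100 = 4.13 t/ha

4.13


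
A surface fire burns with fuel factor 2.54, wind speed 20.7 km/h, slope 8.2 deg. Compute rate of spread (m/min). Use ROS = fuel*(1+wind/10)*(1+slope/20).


Formula: ROS = fuel * (1 + wind/10) * (1 + slope/20)
Wind factor = 1 + 20.7/10 = 3.07
Slope factor = 1 + 8.2/20 = 1.41
ROS = 2.54 * 3.07 * 1.41 = 10.99 m/min

10.99


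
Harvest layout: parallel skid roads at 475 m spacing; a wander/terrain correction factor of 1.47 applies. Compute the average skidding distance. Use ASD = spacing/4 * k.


Formula: ASD = (spacing / 4) * correction
Uncorrected distance = spacing / 4 = 475 / 4 = 118.75 m
ASD = 118.75 * 1.47 = 175 m

175


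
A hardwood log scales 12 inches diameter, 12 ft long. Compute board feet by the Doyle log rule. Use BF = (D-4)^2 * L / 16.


Doyle: BF = (D - 4)^2 * L / 16
Adjusted diameter = 12 - 4 = 8 in
(D-4)^2 = 8^2 = 64
BF = 64 * 12 / 16 = 48 BF

48


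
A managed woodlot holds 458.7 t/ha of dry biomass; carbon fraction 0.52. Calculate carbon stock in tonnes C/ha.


Formula: Carbon Stock = Biomass * Carbon Fraction
C = 458.7 t/ha * 0.52
C = 238.5 t C/ha

238.5


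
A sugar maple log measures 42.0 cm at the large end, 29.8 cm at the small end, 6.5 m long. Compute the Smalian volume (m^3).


Smalian: V = (A1 + A2)/2 * L,  A = pi*(D/200)^2
A1 = pi*(42.0/200)^2 = 0.138544 m^2
A2 = pi*(29.8/200)^2 = 0.069746 m^2
V = (0.138544+0.069746)/2*6.5 = 0.6769 m^3

0.6769


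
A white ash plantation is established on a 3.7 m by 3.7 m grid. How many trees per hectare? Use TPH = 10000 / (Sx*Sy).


Formula: TPH = 10000 m^2/ha / (spacing_x * spacing_y)
Area per tree = 3.7 m * 3.7 m = 13.69 m^2
TPH = 10000 / 13.69 = 730 trees/ha

730


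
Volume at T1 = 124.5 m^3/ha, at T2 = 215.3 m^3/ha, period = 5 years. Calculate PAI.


Formula: PAI = (V_T2 - V_T1) / (T2 - T1)
Volume increment = 215.3 - 124.5 = 90.8 m^3/ha
PAI = 90.8 / 5 = 18.16 m^3/ha/year

18.16


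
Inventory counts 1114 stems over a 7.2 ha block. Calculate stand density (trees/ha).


Formula: Stand Density = N_trees / Area_ha
Density = 1114 trees / 7.2 ha
Density = 155 trees/ha

155


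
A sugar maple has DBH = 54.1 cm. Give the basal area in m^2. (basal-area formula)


Formula: BA = pi * (DBH/2)^2 / 10000  (cm^2 to m^2)
Radius = DBH/2 = 54.1/2 = 27.05 cm
BA = pi * 27.05^2 / 10000
   = 2298.7112 cm^2 / 10000
   = 0.2299 m^2

0.2299


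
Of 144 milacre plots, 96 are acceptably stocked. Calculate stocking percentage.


Formula: Stocking % = stocked plots / total plots * 100
Stocking = 96 / 144 * 100
Stocking = 0.6667 * 100 = 66.7%

66.7


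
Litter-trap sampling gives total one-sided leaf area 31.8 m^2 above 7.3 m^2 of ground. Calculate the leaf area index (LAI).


Formula: LAI = total leaf area / ground area  (dimensionless)
LAI = 31.8 m^2 / 7.3 m^2
LAI = 4.36

4.36


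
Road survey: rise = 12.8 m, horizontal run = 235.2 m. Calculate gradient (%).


Formula: Gradient = rise / run * 100
Gradient = 12.8 / 235.2 * 100 = 5.4%

5.4
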